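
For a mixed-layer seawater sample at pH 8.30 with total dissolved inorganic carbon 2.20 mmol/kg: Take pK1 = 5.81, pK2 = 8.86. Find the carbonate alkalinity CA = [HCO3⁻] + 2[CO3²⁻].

CA = 2.67 mmol/kg

CA = [HCO3⁻] + 2[CO3²⁻] = (α₁ + 2α₂)·DIC
At pH 8.30: [H⁺]/K1 = 10^-2.49 = 0.0032359, K2/[H⁺] = 10^-0.56 = 0.27542
α₁ = 1/(1 + 0.0032359 + 0.27542) = 1/1.2787 = 0.7821; α₂ = α₁·K2/[H⁺] = 0.2154
α₁ + 2α₂ = 1.2129
CA = 1.2129 × 2.20 = 2.67 mmol/kg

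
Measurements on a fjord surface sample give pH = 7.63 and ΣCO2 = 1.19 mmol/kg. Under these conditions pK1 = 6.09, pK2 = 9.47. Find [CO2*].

α₀ = 1 / (1 + K1/[H⁺] + K1K2/[H⁺]²) = 1 / (1 + 10^+1.54 + 10^-0.30)
   = 1 / (1 + 34.674 + 0.50119) = 1/36.175 = 0.02764
[CO2*] = α₀ × DIC = 0.02764 × 1.19 = 0.0329 mmol/kg

[CO2*] = 0.0329 mmol/kg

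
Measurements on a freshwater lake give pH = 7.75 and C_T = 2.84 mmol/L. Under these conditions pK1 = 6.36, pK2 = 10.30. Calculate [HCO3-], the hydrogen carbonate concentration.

[HCO3⁻] = 2.72 mmol/L

α₁ = 1 / (1 + [H⁺]/K1 + K2/[H⁺]) = 1 / (1 + 10^-1.39 + 10^-2.55)
   = 1 / (1 + 0.040738 + 0.0028184) = 1/1.0436 = 0.9583
[HCO3⁻] = α₁ × DIC = 0.9583 × 2.84 = 2.72 mmol/L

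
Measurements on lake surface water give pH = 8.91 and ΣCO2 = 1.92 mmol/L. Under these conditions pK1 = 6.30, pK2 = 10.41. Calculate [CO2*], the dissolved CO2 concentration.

α₀ = 1 / (1 + K1/[H⁺] + K1K2/[H⁺]²) = 1 / (1 + 10^+2.61 + 10^+1.11)
   = 1 / (1 + 407.38 + 12.882) = 1/421.26 = 0.002374
[CO2*] = α₀ × DIC = 0.002374 × 1.92 = 0.00456 mmol/L = 4.56 μmol/L

[CO2*] = 4.56 μmol/L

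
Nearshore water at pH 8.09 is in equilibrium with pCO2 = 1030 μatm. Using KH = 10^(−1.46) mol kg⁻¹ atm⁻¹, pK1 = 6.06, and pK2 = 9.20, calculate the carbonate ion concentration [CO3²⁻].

[CO2*] = KH · pCO2 = 10^(−1.46) × 1030×10^-6 = 3.571×10^-5 mol/kg
α₀ = 1/(1 + K1/[H⁺] + K1K2/[H⁺]²) = 1/(1 + 10^+2.03 + 10^+0.92) = 0.008586
DIC = [CO2*]/α₀ = 3.571×10^-5 / 0.008586 = 4.160 mmol/kg
[CO3²⁻] = α₂·DIC; α₂ = 0.07141, so [CO3²⁻] = 0.07141 × 4.160 = 0.297 mmol/kg

[CO3²⁻] = 0.297 mmol/kg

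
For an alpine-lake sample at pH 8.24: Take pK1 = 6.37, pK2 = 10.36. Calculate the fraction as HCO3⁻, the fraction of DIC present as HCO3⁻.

α₁ = 1 / (1 + [H⁺]/K1 + K2/[H⁺]) = 1 / (1 + 10^-1.87 + 10^-2.12)
   = 1 / (1 + 0.013490 + 0.0075858) = 1/1.0211 = 0.9794

α₁ = 0.979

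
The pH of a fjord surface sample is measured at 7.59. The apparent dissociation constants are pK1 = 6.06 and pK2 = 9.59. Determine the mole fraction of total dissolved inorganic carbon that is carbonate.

α₂ = 1 / (1 + [H⁺]/K2 + [H⁺]²/(K1K2)) = 1 / (1 + 10^+2.00 + 10^+0.47)
   = 1 / (1 + 100.00 + 2.9512) = 1/103.95 = 0.009620

α₂ = 0.00962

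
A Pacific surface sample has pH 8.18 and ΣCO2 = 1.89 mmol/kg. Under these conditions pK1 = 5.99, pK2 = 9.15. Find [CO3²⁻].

α₂ = 1 / (1 + [H⁺]/K2 + [H⁺]²/(K1K2)) = 1 / (1 + 10^+0.97 + 10^-1.22)
   = 1 / (1 + 9.3325 + 0.060256) = 1/10.393 = 0.09622
[CO3²⁻] = α₂ × DIC = 0.09622 × 1.89 = 0.182 mmol/kg

[CO3²⁻] = 0.182 mmol/kg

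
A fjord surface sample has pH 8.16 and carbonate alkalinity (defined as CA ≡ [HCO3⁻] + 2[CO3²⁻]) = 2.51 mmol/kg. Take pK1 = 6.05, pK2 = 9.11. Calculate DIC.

DIC = 2.30 mmol/kg

CA = [HCO3⁻] + 2[CO3²⁻] = (α₁ + 2α₂)·DIC
At pH 8.16: [H⁺]/K1 = 10^-2.11 = 0.0077625, K2/[H⁺] = 10^-0.95 = 0.11220
α₁ = 1/(1 + 0.0077625 + 0.11220) = 1/1.1200 = 0.8929; α₂ = α₁·K2/[H⁺] = 0.1002
α₁ + 2α₂ = 1.0933
DIC = CA / (α₁ + 2α₂) = 2.51 / 1.0933 = 2.30 mmol/kg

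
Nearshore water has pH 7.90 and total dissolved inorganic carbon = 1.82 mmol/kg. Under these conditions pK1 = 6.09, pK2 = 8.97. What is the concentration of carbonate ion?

[CO3²⁻] = 0.141 mmol/kg

α₂ = 1 / (1 + [H⁺]/K2 + [H⁺]²/(K1K2)) = 1 / (1 + 10^+1.07 + 10^-0.74)
   = 1 / (1 + 11.749 + 0.18197) = 1/12.931 = 0.07733
[CO3²⁻] = α₂ × DIC = 0.07733 × 1.82 = 0.141 mmol/kg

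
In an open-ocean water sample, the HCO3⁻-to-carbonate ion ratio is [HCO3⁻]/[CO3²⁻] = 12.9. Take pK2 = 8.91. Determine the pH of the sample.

pH = 7.80

From K2 = [H⁺][CO3²⁻]/[HCO3⁻]:  pH = pK2 − log₁₀([HCO3⁻]/[CO3²⁻])
log₁₀(12.9) = +1.111
pH = 8.91 − (+1.111) = 7.80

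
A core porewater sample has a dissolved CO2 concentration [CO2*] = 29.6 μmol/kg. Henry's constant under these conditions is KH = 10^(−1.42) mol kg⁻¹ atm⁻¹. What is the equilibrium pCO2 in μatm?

KH = 10^(−1.42) = 3.802×10^-2 mol kg⁻¹ atm⁻¹
pCO2 = [CO2*]/KH = 29.6×10^-6 / 3.802×10^-2 = 7.79×10^-4 atm = 779 μatm

pCO2 = 779 μatm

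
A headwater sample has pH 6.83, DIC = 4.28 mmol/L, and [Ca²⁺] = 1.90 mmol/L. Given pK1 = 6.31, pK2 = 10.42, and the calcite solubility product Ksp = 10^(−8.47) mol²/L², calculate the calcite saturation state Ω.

Ω = 0.474

α₂ = 1 / (1 + [H⁺]/K2 + [H⁺]²/(K1K2)) = 1 / (1 + 10^+3.59 + 10^+3.07)
   = 1 / (1 + 3890.5 + 1174.9) = 1/5066.3 = 0.0001974
[CO3²⁻] = α₂ × DIC = 0.0001974 × 4.28 = 0.0008448 mmol/L = 0.8448 μmol/L
Ksp = 10^(−8.47) = 3.388×10^-9
Ω = [Ca²⁺][CO3²⁻]/Ksp = (1.90×10^-3)(8.448×10^-7) / 3.388×10^-9 = 0.474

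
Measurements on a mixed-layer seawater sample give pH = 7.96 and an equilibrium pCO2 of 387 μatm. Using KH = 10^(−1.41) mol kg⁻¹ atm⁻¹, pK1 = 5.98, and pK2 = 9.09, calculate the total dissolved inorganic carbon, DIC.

DIC = 1.56 mmol/kg

[CO2*] = KH · pCO2 = 10^(−1.41) × 387×10^-6 = 1.506×10^-5 mol/kg
α₀ = 1/(1 + K1/[H⁺] + K1K2/[H⁺]²) = 1/(1 + 10^+1.98 + 10^+0.85) = 0.009654
DIC = [CO2*]/α₀ = 1.506×10^-5 / 0.009654 = 1.56 mmol/kg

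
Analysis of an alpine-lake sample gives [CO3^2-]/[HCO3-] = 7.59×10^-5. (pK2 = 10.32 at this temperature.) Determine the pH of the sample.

From K2 = [H⁺][CO3^2-]/[HCO3-]:  pH = pK2 + log₁₀([CO3^2-]/[HCO3-])
log₁₀(7.59×10^-5) = -4.120
pH = 10.32 + (-4.120) = 6.20

pH = 6.20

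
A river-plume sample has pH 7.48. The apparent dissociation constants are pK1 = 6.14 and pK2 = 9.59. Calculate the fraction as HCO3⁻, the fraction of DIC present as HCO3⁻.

α₁ = 0.949

α₁ = 1 / (1 + [H⁺]/K1 + K2/[H⁺]) = 1 / (1 + 10^-1.34 + 10^-2.11)
   = 1 / (1 + 0.045709 + 0.0077625) = 1/1.0535 = 0.9492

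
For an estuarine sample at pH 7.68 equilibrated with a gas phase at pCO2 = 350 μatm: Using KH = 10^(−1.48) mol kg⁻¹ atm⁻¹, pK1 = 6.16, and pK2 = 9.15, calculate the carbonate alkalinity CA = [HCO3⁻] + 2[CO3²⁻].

CA = 0.410 mmol/kg

[CO2*] = KH · pCO2 = 10^(−1.48) × 350×10^-6 = 1.159×10^-5 mol/kg
α₀ = 1/(1 + K1/[H⁺] + K1K2/[H⁺]²) = 1/(1 + 10^+1.52 + 10^+0.05) = 0.02838
DIC = [CO2*]/α₀ = 1.159×10^-5 / 0.02838 = 0.4084 mmol/kg
CA = (α₁ + 2α₂)·DIC = (0.9398 + 2×0.03184) × 0.4084 = 0.410 mmol/kg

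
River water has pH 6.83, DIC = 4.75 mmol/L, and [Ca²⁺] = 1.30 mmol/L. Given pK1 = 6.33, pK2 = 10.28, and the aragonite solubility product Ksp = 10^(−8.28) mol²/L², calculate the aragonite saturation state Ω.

α₂ = 1 / (1 + [H⁺]/K2 + [H⁺]²/(K1K2)) = 1 / (1 + 10^+3.45 + 10^+2.95)
   = 1 / (1 + 2818.4 + 891.25) = 1/3710.6 = 0.0002695
[CO3²⁻] = α₂ × DIC = 0.0002695 × 4.75 = 0.001280 mmol/L = 1.280 μmol/L
Ksp = 10^(−8.28) = 5.248×10^-9
Ω = [Ca²⁺][CO3²⁻]/Ksp = (1.30×10^-3)(1.280×10^-6) / 5.248×10^-9 = 0.317

Ω = 0.317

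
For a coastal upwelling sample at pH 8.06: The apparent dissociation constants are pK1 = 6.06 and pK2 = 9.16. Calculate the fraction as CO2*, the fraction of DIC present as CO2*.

α₀ = 0.00918

α₀ = 1 / (1 + K1/[H⁺] + K1K2/[H⁺]²) = 1 / (1 + 10^+2.00 + 10^+0.90)
   = 1 / (1 + 100.00 + 7.9433) = 1/108.94 = 0.009179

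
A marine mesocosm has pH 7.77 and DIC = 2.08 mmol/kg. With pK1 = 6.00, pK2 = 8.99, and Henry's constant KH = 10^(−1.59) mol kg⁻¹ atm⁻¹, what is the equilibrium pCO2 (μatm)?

pCO2 = 1280 μatm

α₀ = 1 / (1 + K1/[H⁺] + K1K2/[H⁺]²) = 1 / (1 + 10^+1.77 + 10^+0.55)
   = 1 / (1 + 58.884 + 3.5481) = 1/63.432 = 0.01576
[CO2*] = α₀ × DIC = 0.01576 × 2.08 = 0.03279 mmol/kg
pCO2 = [CO2*]/KH = 3.279×10^-5 / 2.570×10^-2 = 1280 μatm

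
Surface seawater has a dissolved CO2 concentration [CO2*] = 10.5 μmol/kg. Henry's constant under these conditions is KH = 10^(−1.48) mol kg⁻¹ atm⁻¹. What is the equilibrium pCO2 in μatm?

pCO2 = 317 μatm

KH = 10^(−1.48) = 3.311×10^-2 mol kg⁻¹ atm⁻¹
pCO2 = [CO2*]/KH = 10.5×10^-6 / 3.311×10^-2 = 3.17×10^-4 atm = 317 μatm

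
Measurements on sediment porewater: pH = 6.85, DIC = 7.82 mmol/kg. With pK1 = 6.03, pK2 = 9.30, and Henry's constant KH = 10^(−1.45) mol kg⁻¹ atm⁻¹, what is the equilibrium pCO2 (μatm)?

α₀ = 1 / (1 + K1/[H⁺] + K1K2/[H⁺]²) = 1 / (1 + 10^+0.82 + 10^-1.63)
   = 1 / (1 + 6.6069 + 0.023442) = 1/7.6304 = 0.1311
[CO2*] = α₀ × DIC = 0.1311 × 7.82 = 1.025 mmol/kg
pCO2 = [CO2*]/KH = 1.025×10^-3 / 3.548×10^-2 = 2.89×10^4 μatm

pCO2 = 2.89×10^4 μatm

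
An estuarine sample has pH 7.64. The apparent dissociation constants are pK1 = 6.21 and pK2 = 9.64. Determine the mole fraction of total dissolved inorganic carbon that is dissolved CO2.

α₀ = 1 / (1 + K1/[H⁺] + K1K2/[H⁺]²) = 1 / (1 + 10^+1.43 + 10^-0.57)
   = 1 / (1 + 26.915 + 0.26915) = 1/28.185 = 0.03548

α₀ = 0.0355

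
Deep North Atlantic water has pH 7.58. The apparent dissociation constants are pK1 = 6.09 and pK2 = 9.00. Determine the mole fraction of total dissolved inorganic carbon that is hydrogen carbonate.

α₁ = 0.934

α₁ = 1 / (1 + [H⁺]/K1 + K2/[H⁺]) = 1 / (1 + 10^-1.49 + 10^-1.42)
   = 1 / (1 + 0.032359 + 0.038019) = 1/1.0704 = 0.9342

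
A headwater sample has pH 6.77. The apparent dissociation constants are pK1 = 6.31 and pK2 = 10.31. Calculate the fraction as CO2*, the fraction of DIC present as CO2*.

α₀ = 0.257

α₀ = 1 / (1 + K1/[H⁺] + K1K2/[H⁺]²) = 1 / (1 + 10^+0.46 + 10^-3.08)
   = 1 / (1 + 2.8840 + 0.00083176) = 1/3.8849 = 0.2574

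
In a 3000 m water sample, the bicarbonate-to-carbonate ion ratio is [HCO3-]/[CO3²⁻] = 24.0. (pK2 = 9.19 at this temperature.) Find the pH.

pH = 7.81

From K2 = [H⁺][CO3²⁻]/[HCO3-]:  pH = pK2 − log₁₀([HCO3-]/[CO3²⁻])
log₁₀(24.0) = +1.380
pH = 9.19 − (+1.380) = 7.81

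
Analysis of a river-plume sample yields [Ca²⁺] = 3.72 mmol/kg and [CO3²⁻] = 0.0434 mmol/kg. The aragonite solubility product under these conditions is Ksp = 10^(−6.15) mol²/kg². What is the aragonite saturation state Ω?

Ksp = 10^(−6.15) = 7.079×10^-7
Ω = [Ca²⁺][CO3²⁻]/Ksp = (3.72×10^-3)(0.0434×10^-3) / 7.079×10^-7 = 0.228

Ω = 0.228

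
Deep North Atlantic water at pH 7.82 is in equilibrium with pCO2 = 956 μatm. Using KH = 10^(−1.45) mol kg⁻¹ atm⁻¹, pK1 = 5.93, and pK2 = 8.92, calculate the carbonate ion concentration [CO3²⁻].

[CO2*] = KH · pCO2 = 10^(−1.45) × 956×10^-6 = 3.392×10^-5 mol/kg
α₀ = 1/(1 + K1/[H⁺] + K1K2/[H⁺]²) = 1/(1 + 10^+1.89 + 10^+0.79) = 0.01179
DIC = [CO2*]/α₀ = 3.392×10^-5 / 0.01179 = 2.876 mmol/kg
[CO3²⁻] = α₂·DIC; α₂ = 0.07272, so [CO3²⁻] = 0.07272 × 2.876 = 0.209 mmol/kg

[CO3²⁻] = 0.209 mmol/kg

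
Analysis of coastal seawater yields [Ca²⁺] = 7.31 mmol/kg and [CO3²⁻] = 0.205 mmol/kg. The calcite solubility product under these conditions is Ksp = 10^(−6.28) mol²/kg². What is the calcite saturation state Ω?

Ω = 2.86

Ksp = 10^(−6.28) = 5.248×10^-7
Ω = [Ca²⁺][CO3²⁻]/Ksp = (7.31×10^-3)(0.205×10^-3) / 5.248×10^-7 = 2.86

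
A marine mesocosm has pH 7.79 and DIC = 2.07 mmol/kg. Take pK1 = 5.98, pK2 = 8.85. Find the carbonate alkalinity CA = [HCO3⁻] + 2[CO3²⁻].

CA = [HCO3⁻] + 2[CO3²⁻] = (α₁ + 2α₂)·DIC
At pH 7.79: [H⁺]/K1 = 10^-1.81 = 0.015488, K2/[H⁺] = 10^-1.06 = 0.087096
α₁ = 1/(1 + 0.015488 + 0.087096) = 1/1.1026 = 0.9070; α₂ = α₁·K2/[H⁺] = 0.07899
α₁ + 2α₂ = 1.0649
CA = 1.0649 × 2.07 = 2.20 mmol/kg

CA = 2.20 mmol/kg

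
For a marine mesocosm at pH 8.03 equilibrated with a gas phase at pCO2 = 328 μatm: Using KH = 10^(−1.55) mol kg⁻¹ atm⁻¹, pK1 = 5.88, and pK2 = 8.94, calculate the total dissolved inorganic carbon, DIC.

DIC = 1.48 mmol/kg

[CO2*] = KH · pCO2 = 10^(−1.55) × 328×10^-6 = 9.244×10^-6 mol/kg
α₀ = 1/(1 + K1/[H⁺] + K1K2/[H⁺]²) = 1/(1 + 10^+2.15 + 10^+1.24) = 0.006264
DIC = [CO2*]/α₀ = 9.244×10^-6 / 0.006264 = 1.48 mmol/kg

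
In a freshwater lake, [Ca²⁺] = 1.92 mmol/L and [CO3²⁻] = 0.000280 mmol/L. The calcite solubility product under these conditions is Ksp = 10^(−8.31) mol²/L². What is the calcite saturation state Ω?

Ω = 0.110

Ksp = 10^(−8.31) = 4.898×10^-9
Ω = [Ca²⁺][CO3²⁻]/Ksp = (1.92×10^-3)(0.000280×10^-3) / 4.898×10^-9 = 0.110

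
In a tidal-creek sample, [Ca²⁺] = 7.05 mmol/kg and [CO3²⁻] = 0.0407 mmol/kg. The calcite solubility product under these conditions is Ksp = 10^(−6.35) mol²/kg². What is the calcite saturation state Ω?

Ksp = 10^(−6.35) = 4.467×10^-7
Ω = [Ca²⁺][CO3²⁻]/Ksp = (7.05×10^-3)(0.0407×10^-3) / 4.467×10^-7 = 0.642

Ω = 0.642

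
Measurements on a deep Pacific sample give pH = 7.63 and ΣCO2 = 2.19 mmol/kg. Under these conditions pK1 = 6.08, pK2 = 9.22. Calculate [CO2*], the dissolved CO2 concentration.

[CO2*] = 0.0586 mmol/kg

α₀ = 1 / (1 + K1/[H⁺] + K1K2/[H⁺]²) = 1 / (1 + 10^+1.55 + 10^-0.04)
   = 1 / (1 + 35.481 + 0.91201) = 1/37.393 = 0.02674
[CO2*] = α₀ × DIC = 0.02674 × 2.19 = 0.0586 mmol/kg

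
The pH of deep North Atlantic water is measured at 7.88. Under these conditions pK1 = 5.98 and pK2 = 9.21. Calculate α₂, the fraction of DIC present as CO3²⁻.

α₂ = 1 / (1 + [H⁺]/K2 + [H⁺]²/(K1K2)) = 1 / (1 + 10^+1.33 + 10^-0.57)
   = 1 / (1 + 21.380 + 0.26915) = 1/22.649 = 0.04415

α₂ = 0.0442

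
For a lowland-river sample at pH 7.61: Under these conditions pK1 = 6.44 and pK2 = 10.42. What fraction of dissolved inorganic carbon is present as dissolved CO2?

α₀ = 1 / (1 + K1/[H⁺] + K1K2/[H⁺]²) = 1 / (1 + 10^+1.17 + 10^-1.64)
   = 1 / (1 + 14.791 + 0.022909) = 1/15.814 = 0.06324

α₀ = 0.0632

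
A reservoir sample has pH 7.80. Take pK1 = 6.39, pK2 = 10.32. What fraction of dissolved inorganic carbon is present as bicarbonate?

α₁ = 1 / (1 + [H⁺]/K1 + K2/[H⁺]) = 1 / (1 + 10^-1.41 + 10^-2.52)
   = 1 / (1 + 0.038905 + 0.0030200) = 1/1.0419 = 0.9598

α₁ = 0.960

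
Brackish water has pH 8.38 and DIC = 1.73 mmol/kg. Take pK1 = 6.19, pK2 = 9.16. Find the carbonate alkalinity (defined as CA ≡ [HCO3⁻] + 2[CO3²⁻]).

CA = 1.97 mmol/kg

CA = [HCO3⁻] + 2[CO3²⁻] = (α₁ + 2α₂)·DIC
At pH 8.38: [H⁺]/K1 = 10^-2.19 = 0.0064565, K2/[H⁺] = 10^-0.78 = 0.16596
α₁ = 1/(1 + 0.0064565 + 0.16596) = 1/1.1724 = 0.8529; α₂ = α₁·K2/[H⁺] = 0.1416
α₁ + 2α₂ = 1.1360
CA = 1.1360 × 1.73 = 1.97 mmol/kg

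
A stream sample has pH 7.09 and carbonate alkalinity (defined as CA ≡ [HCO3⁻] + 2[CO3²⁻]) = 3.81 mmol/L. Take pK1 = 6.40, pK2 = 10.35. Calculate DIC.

DIC = 4.58 mmol/L

CA = [HCO3⁻] + 2[CO3²⁻] = (α₁ + 2α₂)·DIC
At pH 7.09: [H⁺]/K1 = 10^-0.69 = 0.20417, K2/[H⁺] = 10^-3.26 = 0.00054954
α₁ = 1/(1 + 0.20417 + 0.00054954) = 1/1.2047 = 0.8301; α₂ = α₁·K2/[H⁺] = 0.0004562
α₁ + 2α₂ = 0.8310
DIC = CA / (α₁ + 2α₂) = 3.81 / 0.8310 = 4.58 mmol/L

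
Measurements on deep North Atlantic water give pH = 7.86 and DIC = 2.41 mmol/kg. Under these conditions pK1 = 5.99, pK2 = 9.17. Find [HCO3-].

[HCO3⁻] = 2.27 mmol/kg

α₁ = 1 / (1 + [H⁺]/K1 + K2/[H⁺]) = 1 / (1 + 10^-1.87 + 10^-1.31)
   = 1 / (1 + 0.013490 + 0.048978) = 1/1.0625 = 0.9412
[HCO3⁻] = α₁ × DIC = 0.9412 × 2.41 = 2.27 mmol/kg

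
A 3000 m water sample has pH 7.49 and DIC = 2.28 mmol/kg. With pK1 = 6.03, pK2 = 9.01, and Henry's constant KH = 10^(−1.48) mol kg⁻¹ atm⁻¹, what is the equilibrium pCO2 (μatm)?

α₀ = 1 / (1 + K1/[H⁺] + K1K2/[H⁺]²) = 1 / (1 + 10^+1.46 + 10^-0.06)
   = 1 / (1 + 28.840 + 0.87096) = 1/30.711 = 0.03256
[CO2*] = α₀ × DIC = 0.03256 × 2.28 = 0.07424 mmol/kg
pCO2 = [CO2*]/KH = 7.424×10^-5 / 3.311×10^-2 = 2240 μatm

pCO2 = 2240 μatm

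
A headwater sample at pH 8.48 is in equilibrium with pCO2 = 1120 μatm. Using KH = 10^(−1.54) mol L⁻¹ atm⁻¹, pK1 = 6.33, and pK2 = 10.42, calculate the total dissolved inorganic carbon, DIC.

[CO2*] = KH · pCO2 = 10^(−1.54) × 1120×10^-6 = 3.230×10^-5 mol/L
α₀ = 1/(1 + K1/[H⁺] + K1K2/[H⁺]²) = 1/(1 + 10^+2.15 + 10^+0.21) = 0.006950
DIC = [CO2*]/α₀ = 3.230×10^-5 / 0.006950 = 4.65 mmol/L

DIC = 4.65 mmol/L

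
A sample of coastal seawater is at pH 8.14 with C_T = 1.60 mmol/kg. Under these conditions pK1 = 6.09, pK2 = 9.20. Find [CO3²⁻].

α₂ = 1 / (1 + [H⁺]/K2 + [H⁺]²/(K1K2)) = 1 / (1 + 10^+1.06 + 10^-0.99)
   = 1 / (1 + 11.482 + 0.10233) = 1/12.584 = 0.07947
[CO3²⁻] = α₂ × DIC = 0.07947 × 1.60 = 0.127 mmol/kg

[CO3²⁻] = 0.127 mmol/kg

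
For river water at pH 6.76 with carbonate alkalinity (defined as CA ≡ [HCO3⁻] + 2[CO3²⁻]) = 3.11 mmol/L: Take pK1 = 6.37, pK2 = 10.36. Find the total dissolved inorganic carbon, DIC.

CA = [HCO3⁻] + 2[CO3²⁻] = (α₁ + 2α₂)·DIC
At pH 6.76: [H⁺]/K1 = 10^-0.39 = 0.40738, K2/[H⁺] = 10^-3.60 = 0.00025119
α₁ = 1/(1 + 0.40738 + 0.00025119) = 1/1.4076 = 0.7104; α₂ = α₁·K2/[H⁺] = 0.0001784
α₁ + 2α₂ = 0.7108
DIC = CA / (α₁ + 2α₂) = 3.11 / 0.7108 = 4.38 mmol/L

DIC = 4.38 mmol/L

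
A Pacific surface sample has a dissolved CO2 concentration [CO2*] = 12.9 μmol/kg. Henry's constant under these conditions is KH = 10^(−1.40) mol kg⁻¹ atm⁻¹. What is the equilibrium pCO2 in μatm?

KH = 10^(−1.40) = 3.981×10^-2 mol kg⁻¹ atm⁻¹
pCO2 = [CO2*]/KH = 12.9×10^-6 / 3.981×10^-2 = 3.24×10^-4 atm = 324 μatm

pCO2 = 324 μatm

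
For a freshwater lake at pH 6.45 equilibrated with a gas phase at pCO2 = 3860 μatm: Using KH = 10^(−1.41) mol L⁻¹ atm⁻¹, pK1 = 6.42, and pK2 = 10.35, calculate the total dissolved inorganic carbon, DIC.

DIC = 0.311 mmol/L

[CO2*] = KH · pCO2 = 10^(−1.41) × 3860×10^-6 = 1.502×10^-4 mol/L
α₀ = 1/(1 + K1/[H⁺] + K1K2/[H⁺]²) = 1/(1 + 10^+0.03 + 10^-3.87) = 0.4827
DIC = [CO2*]/α₀ = 1.502×10^-4 / 0.4827 = 0.311 mmol/L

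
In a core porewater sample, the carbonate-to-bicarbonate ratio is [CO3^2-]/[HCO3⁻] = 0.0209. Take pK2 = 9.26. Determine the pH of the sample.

pH = 7.58

From K2 = [H⁺][CO3^2-]/[HCO3⁻]:  pH = pK2 + log₁₀([CO3^2-]/[HCO3⁻])
log₁₀(0.0209) = -1.680
pH = 9.26 + (-1.680) = 7.58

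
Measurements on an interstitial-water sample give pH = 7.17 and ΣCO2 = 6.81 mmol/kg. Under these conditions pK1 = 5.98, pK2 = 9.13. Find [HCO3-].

α₁ = 1 / (1 + [H⁺]/K1 + K2/[H⁺]) = 1 / (1 + 10^-1.19 + 10^-1.96)
   = 1 / (1 + 0.064565 + 0.010965) = 1/1.0755 = 0.9298
[HCO3⁻] = α₁ × DIC = 0.9298 × 6.81 = 6.33 mmol/kg

[HCO3⁻] = 6.33 mmol/kg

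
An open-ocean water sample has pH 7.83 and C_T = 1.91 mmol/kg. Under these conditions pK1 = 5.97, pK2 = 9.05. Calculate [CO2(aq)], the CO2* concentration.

[CO2*] = 0.0245 mmol/kg

α₀ = 1 / (1 + K1/[H⁺] + K1K2/[H⁺]²) = 1 / (1 + 10^+1.86 + 10^+0.64)
   = 1 / (1 + 72.444 + 4.3652) = 1/77.809 = 0.01285
[CO2*] = α₀ × DIC = 0.01285 × 1.91 = 0.0245 mmol/kg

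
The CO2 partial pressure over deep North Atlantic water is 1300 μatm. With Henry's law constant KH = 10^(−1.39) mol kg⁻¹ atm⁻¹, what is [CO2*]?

[CO2*] = 53.0 μmol/kg

KH = 10^(−1.39) = 4.074×10^-2 mol kg⁻¹ atm⁻¹
[CO2*] = KH · pCO2 = 4.074×10^-2 × 1300×10^-6 atm = 5.30×10^-5 mol/kg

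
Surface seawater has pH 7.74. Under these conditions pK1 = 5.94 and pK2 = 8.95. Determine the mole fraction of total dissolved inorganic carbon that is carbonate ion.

α₂ = 1 / (1 + [H⁺]/K2 + [H⁺]²/(K1K2)) = 1 / (1 + 10^+1.21 + 10^-0.59)
   = 1 / (1 + 16.218 + 0.25704) = 1/17.475 = 0.05722

α₂ = 0.0572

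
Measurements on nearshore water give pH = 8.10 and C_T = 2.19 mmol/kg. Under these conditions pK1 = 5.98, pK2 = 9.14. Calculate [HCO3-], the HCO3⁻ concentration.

α₁ = 1 / (1 + [H⁺]/K1 + K2/[H⁺]) = 1 / (1 + 10^-2.12 + 10^-1.04)
   = 1 / (1 + 0.0075858 + 0.091201) = 1/1.0988 = 0.9101
[HCO3⁻] = α₁ × DIC = 0.9101 × 2.19 = 1.99 mmol/kg

[HCO3⁻] = 1.99 mmol/kg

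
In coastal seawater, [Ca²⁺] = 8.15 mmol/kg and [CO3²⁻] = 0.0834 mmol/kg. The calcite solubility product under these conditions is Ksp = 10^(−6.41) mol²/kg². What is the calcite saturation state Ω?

Ksp = 10^(−6.41) = 3.890×10^-7
Ω = [Ca²⁺][CO3²⁻]/Ksp = (8.15×10^-3)(0.0834×10^-3) / 3.890×10^-7 = 1.75

Ω = 1.75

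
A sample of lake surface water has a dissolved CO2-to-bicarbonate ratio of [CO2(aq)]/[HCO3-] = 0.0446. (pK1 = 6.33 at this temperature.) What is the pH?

pH = 7.68

From K1 = [H⁺][HCO3-]/[CO2(aq)]:  pH = pK1 − log₁₀([CO2(aq)]/[HCO3-])
log₁₀(0.0446) = -1.351
pH = 6.33 − (-1.351) = 7.68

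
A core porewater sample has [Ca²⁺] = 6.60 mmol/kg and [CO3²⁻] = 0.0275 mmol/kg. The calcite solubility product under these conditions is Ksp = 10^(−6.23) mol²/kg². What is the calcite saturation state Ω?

Ω = 0.308

Ksp = 10^(−6.23) = 5.888×10^-7
Ω = [Ca²⁺][CO3²⁻]/Ksp = (6.60×10^-3)(0.0275×10^-3) / 5.888×10^-7 = 0.308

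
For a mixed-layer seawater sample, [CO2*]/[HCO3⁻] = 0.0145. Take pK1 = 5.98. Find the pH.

From K1 = [H⁺][HCO3⁻]/[CO2*]:  pH = pK1 − log₁₀([CO2*]/[HCO3⁻])
log₁₀(0.0145) = -1.839
pH = 5.98 − (-1.839) = 7.82

pH = 7.82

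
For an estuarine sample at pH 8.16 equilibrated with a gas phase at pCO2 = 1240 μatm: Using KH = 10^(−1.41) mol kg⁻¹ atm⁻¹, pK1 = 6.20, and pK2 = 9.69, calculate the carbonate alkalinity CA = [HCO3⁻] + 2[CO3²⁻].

CA = 4.66 mmol/kg

[CO2*] = KH · pCO2 = 10^(−1.41) × 1240×10^-6 = 4.824×10^-5 mol/kg
α₀ = 1/(1 + K1/[H⁺] + K1K2/[H⁺]²) = 1/(1 + 10^+1.96 + 10^+0.43) = 0.01054
DIC = [CO2*]/α₀ = 4.824×10^-5 / 0.01054 = 4.578 mmol/kg
CA = (α₁ + 2α₂)·DIC = (0.9611 + 2×0.02836) × 4.578 = 4.66 mmol/kg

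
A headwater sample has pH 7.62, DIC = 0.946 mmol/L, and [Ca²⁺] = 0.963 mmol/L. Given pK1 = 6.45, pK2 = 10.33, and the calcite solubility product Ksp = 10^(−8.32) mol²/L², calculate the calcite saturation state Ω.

Ω = 0.347

α₂ = 1 / (1 + [H⁺]/K2 + [H⁺]²/(K1K2)) = 1 / (1 + 10^+2.71 + 10^+1.54)
   = 1 / (1 + 512.86 + 34.674) = 1/548.54 = 0.001823
[CO3²⁻] = α₂ × DIC = 0.001823 × 0.946 = 0.001725 mmol/L = 1.725 μmol/L
Ksp = 10^(−8.32) = 4.786×10^-9
Ω = [Ca²⁺][CO3²⁻]/Ksp = (0.963×10^-3)(1.725×10^-6) / 4.786×10^-9 = 0.347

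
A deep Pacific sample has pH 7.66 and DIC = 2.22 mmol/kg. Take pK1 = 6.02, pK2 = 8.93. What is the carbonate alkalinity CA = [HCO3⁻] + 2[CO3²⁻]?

CA = 2.28 mmol/kg

CA = [HCO3⁻] + 2[CO3²⁻] = (α₁ + 2α₂)·DIC
At pH 7.66: [H⁺]/K1 = 10^-1.64 = 0.022909, K2/[H⁺] = 10^-1.27 = 0.053703
α₁ = 1/(1 + 0.022909 + 0.053703) = 1/1.0766 = 0.9288; α₂ = α₁·K2/[H⁺] = 0.04988
α₁ + 2α₂ = 1.0286
CA = 1.0286 × 2.22 = 2.28 mmol/kg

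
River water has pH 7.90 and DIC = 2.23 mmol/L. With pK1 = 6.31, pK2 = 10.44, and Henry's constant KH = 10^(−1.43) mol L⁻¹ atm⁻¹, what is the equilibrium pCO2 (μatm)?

α₀ = 1 / (1 + K1/[H⁺] + K1K2/[H⁺]²) = 1 / (1 + 10^+1.59 + 10^-0.95)
   = 1 / (1 + 38.905 + 0.11220) = 1/40.017 = 0.02499
[CO2*] = α₀ × DIC = 0.02499 × 2.23 = 0.05573 mmol/L
pCO2 = [CO2*]/KH = 5.573×10^-5 / 3.715×10^-2 = 1500 μatm

pCO2 = 1500 μatm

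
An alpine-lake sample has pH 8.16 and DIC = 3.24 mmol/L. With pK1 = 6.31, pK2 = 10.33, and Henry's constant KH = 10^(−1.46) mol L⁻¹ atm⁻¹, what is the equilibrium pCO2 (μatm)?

α₀ = 1 / (1 + K1/[H⁺] + K1K2/[H⁺]²) = 1 / (1 + 10^+1.85 + 10^-0.32)
   = 1 / (1 + 70.795 + 0.47863) = 1/72.273 = 0.01384
[CO2*] = α₀ × DIC = 0.01384 × 3.24 = 0.04483 mmol/L
pCO2 = [CO2*]/KH = 4.483×10^-5 / 3.467×10^-2 = 1290 μatm

pCO2 = 1290 μatm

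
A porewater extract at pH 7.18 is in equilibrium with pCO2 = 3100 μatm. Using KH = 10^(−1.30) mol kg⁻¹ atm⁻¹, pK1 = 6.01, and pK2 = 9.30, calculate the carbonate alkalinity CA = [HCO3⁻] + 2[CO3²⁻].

CA = 2.33 mmol/kg

[CO2*] = KH · pCO2 = 10^(−1.30) × 3100×10^-6 = 1.554×10^-4 mol/kg
α₀ = 1/(1 + K1/[H⁺] + K1K2/[H⁺]²) = 1/(1 + 10^+1.17 + 10^-0.95) = 0.06288
DIC = [CO2*]/α₀ = 1.554×10^-4 / 0.06288 = 2.471 mmol/kg
CA = (α₁ + 2α₂)·DIC = (0.9301 + 2×0.007055) × 2.471 = 2.33 mmol/kg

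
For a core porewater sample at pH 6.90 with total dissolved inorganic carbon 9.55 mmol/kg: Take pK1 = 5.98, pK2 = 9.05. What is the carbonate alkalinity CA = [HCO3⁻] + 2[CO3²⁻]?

CA = [HCO3⁻] + 2[CO3²⁻] = (α₁ + 2α₂)·DIC
At pH 6.90: [H⁺]/K1 = 10^-0.92 = 0.12023, K2/[H⁺] = 10^-2.15 = 0.0070795
α₁ = 1/(1 + 0.12023 + 0.0070795) = 1/1.1273 = 0.8871; α₂ = α₁·K2/[H⁺] = 0.006280
α₁ + 2α₂ = 0.8996
CA = 0.8996 × 9.55 = 8.59 mmol/kg

CA = 8.59 mmol/kg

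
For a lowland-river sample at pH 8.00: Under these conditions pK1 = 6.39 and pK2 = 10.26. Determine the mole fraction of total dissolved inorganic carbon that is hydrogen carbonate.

α₁ = 1 / (1 + [H⁺]/K1 + K2/[H⁺]) = 1 / (1 + 10^-1.61 + 10^-2.26)
   = 1 / (1 + 0.024547 + 0.0054954) = 1/1.0300 = 0.9708

α₁ = 0.971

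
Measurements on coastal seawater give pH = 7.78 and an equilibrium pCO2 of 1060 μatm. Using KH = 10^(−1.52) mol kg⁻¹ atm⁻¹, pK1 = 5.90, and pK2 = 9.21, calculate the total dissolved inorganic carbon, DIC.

DIC = 2.55 mmol/kg

[CO2*] = KH · pCO2 = 10^(−1.52) × 1060×10^-6 = 3.201×10^-5 mol/kg
α₀ = 1/(1 + K1/[H⁺] + K1K2/[H⁺]²) = 1/(1 + 10^+1.88 + 10^+0.45) = 0.01255
DIC = [CO2*]/α₀ = 3.201×10^-5 / 0.01255 = 2.55 mmol/kg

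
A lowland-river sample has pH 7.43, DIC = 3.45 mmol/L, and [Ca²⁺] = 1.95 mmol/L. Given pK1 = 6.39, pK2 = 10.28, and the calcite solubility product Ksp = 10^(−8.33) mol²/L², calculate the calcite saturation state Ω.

Ω = 1.86

α₂ = 1 / (1 + [H⁺]/K2 + [H⁺]²/(K1K2)) = 1 / (1 + 10^+2.85 + 10^+1.81)
   = 1 / (1 + 707.95 + 64.565) = 1/773.51 = 0.001293
[CO3²⁻] = α₂ × DIC = 0.001293 × 3.45 = 0.004460 mmol/L = 4.460 μmol/L
Ksp = 10^(−8.33) = 4.677×10^-9
Ω = [Ca²⁺][CO3²⁻]/Ksp = (1.95×10^-3)(4.460×10^-6) / 4.677×10^-9 = 1.86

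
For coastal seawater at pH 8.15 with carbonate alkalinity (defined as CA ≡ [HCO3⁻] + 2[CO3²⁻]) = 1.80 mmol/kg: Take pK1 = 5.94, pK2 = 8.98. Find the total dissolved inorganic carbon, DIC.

CA = [HCO3⁻] + 2[CO3²⁻] = (α₁ + 2α₂)·DIC
At pH 8.15: [H⁺]/K1 = 10^-2.21 = 0.0061660, K2/[H⁺] = 10^-0.83 = 0.14791
α₁ = 1/(1 + 0.0061660 + 0.14791) = 1/1.1541 = 0.8665; α₂ = α₁·K2/[H⁺] = 0.1282
α₁ + 2α₂ = 1.1228
DIC = CA / (α₁ + 2α₂) = 1.80 / 1.1228 = 1.60 mmol/kg

DIC = 1.60 mmol/kg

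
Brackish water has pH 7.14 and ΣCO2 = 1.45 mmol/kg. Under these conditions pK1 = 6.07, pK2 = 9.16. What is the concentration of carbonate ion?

α₂ = 1 / (1 + [H⁺]/K2 + [H⁺]²/(K1K2)) = 1 / (1 + 10^+2.02 + 10^+0.95)
   = 1 / (1 + 104.71 + 8.9125) = 1/114.63 = 0.008724
[CO3²⁻] = α₂ × DIC = 0.008724 × 1.45 = 0.0126 mmol/kg = 12.6 μmol/kg

[CO3²⁻] = 12.6 μmol/kg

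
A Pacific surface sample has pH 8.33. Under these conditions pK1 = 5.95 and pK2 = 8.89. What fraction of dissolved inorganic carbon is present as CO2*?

α₀ = 1 / (1 + K1/[H⁺] + K1K2/[H⁺]²) = 1 / (1 + 10^+2.38 + 10^+1.82)
   = 1 / (1 + 239.88 + 66.069) = 1/306.95 = 0.003258

α₀ = 0.00326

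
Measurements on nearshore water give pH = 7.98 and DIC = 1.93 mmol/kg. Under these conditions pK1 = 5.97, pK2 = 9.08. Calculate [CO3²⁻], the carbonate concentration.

[CO3²⁻] = 0.141 mmol/kg

α₂ = 1 / (1 + [H⁺]/K2 + [H⁺]²/(K1K2)) = 1 / (1 + 10^+1.10 + 10^-0.91)
   = 1 / (1 + 12.589 + 0.12303) = 1/13.712 = 0.07293
[CO3²⁻] = α₂ × DIC = 0.07293 × 1.93 = 0.141 mmol/kg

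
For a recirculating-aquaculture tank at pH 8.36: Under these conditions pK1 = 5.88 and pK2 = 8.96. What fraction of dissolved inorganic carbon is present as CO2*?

α₀ = 0.00264

α₀ = 1 / (1 + K1/[H⁺] + K1K2/[H⁺]²) = 1 / (1 + 10^+2.48 + 10^+1.88)
   = 1 / (1 + 302.00 + 75.858) = 1/378.85 = 0.002640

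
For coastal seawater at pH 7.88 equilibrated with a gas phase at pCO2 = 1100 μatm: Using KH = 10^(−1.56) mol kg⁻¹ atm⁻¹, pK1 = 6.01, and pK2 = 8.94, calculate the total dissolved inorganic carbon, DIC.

DIC = 2.47 mmol/kg

[CO2*] = KH · pCO2 = 10^(−1.56) × 1100×10^-6 = 3.030×10^-5 mol/kg
α₀ = 1/(1 + K1/[H⁺] + K1K2/[H⁺]²) = 1/(1 + 10^+1.87 + 10^+0.81) = 0.01226
DIC = [CO2*]/α₀ = 3.030×10^-5 / 0.01226 = 2.47 mmol/kg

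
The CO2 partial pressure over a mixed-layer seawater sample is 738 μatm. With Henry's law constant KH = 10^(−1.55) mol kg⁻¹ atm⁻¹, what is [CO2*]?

KH = 10^(−1.55) = 2.818×10^-2 mol kg⁻¹ atm⁻¹
[CO2*] = KH · pCO2 = 2.818×10^-2 × 738×10^-6 atm = 2.08×10^-5 mol/kg

[CO2*] = 20.8 μmol/kg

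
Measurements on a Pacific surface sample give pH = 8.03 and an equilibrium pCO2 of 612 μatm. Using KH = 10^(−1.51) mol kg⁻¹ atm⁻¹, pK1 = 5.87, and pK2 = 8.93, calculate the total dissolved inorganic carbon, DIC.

DIC = 3.10 mmol/kg

[CO2*] = KH · pCO2 = 10^(−1.51) × 612×10^-6 = 1.891×10^-5 mol/kg
α₀ = 1/(1 + K1/[H⁺] + K1K2/[H⁺]²) = 1/(1 + 10^+2.16 + 10^+1.26) = 0.006107
DIC = [CO2*]/α₀ = 1.891×10^-5 / 0.006107 = 3.10 mmol/kg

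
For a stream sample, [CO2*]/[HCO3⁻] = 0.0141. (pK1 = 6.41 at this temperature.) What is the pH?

From K1 = [H⁺][HCO3⁻]/[CO2*]:  pH = pK1 − log₁₀([CO2*]/[HCO3⁻])
log₁₀(0.0141) = -1.851
pH = 6.41 − (-1.851) = 8.26

pH = 8.26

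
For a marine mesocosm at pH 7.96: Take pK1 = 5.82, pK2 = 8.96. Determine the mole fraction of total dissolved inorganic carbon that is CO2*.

α₀ = 0.00654

α₀ = 1 / (1 + K1/[H⁺] + K1K2/[H⁺]²) = 1 / (1 + 10^+2.14 + 10^+1.14)
   = 1 / (1 + 138.04 + 13.804) = 1/152.84 = 0.006543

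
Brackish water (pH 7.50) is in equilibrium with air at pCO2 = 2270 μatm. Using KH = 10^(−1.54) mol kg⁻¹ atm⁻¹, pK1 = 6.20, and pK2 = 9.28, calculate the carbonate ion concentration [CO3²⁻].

[CO3²⁻] = 0.0217 mmol/kg

[CO2*] = KH · pCO2 = 10^(−1.54) × 2270×10^-6 = 6.547×10^-5 mol/kg
α₀ = 1/(1 + K1/[H⁺] + K1K2/[H⁺]²) = 1/(1 + 10^+1.30 + 10^-0.48) = 0.04698
DIC = [CO2*]/α₀ = 6.547×10^-5 / 0.04698 = 1.393 mmol/kg
[CO3²⁻] = α₂·DIC; α₂ = 0.01556, so [CO3²⁻] = 0.01556 × 1.393 = 0.0217 mmol/kg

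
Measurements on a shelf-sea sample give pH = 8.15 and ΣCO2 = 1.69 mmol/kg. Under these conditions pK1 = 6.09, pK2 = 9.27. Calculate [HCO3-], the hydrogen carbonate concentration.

[HCO3⁻] = 1.56 mmol/kg

α₁ = 1 / (1 + [H⁺]/K1 + K2/[H⁺]) = 1 / (1 + 10^-2.06 + 10^-1.12)
   = 1 / (1 + 0.0087096 + 0.075858) = 1/1.0846 = 0.9220
[HCO3⁻] = α₁ × DIC = 0.9220 × 1.69 = 1.56 mmol/kg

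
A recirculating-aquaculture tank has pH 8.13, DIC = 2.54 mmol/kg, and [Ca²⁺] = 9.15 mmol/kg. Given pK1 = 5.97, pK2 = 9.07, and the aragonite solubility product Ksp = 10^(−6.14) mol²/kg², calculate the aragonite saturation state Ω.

Ω = 3.28

α₂ = 1 / (1 + [H⁺]/K2 + [H⁺]²/(K1K2)) = 1 / (1 + 10^+0.94 + 10^-1.22)
   = 1 / (1 + 8.7096 + 0.060256) = 1/9.7699 = 0.1024
[CO3²⁻] = α₂ × DIC = 0.1024 × 2.54 = 0.2600 mmol/kg
Ksp = 10^(−6.14) = 7.244×10^-7
Ω = [Ca²⁺][CO3²⁻]/Ksp = (9.15×10^-3)(2.600×10^-4) / 7.244×10^-7 = 3.28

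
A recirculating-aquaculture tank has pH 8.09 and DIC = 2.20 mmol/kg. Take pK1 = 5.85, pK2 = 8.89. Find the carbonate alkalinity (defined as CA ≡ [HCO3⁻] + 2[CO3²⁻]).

CA = [HCO3⁻] + 2[CO3²⁻] = (α₁ + 2α₂)·DIC
At pH 8.09: [H⁺]/K1 = 10^-2.24 = 0.0057544, K2/[H⁺] = 10^-0.80 = 0.15849
α₁ = 1/(1 + 0.0057544 + 0.15849) = 1/1.1642 = 0.8589; α₂ = α₁·K2/[H⁺] = 0.1361
α₁ + 2α₂ = 1.1312
CA = 1.1312 × 2.20 = 2.49 mmol/kg

CA = 2.49 mmol/kg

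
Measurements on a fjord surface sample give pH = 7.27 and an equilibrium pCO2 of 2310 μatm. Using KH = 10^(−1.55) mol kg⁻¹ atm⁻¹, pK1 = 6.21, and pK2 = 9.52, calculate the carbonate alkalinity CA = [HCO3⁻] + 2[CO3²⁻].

CA = 0.756 mmol/kg

[CO2*] = KH · pCO2 = 10^(−1.55) × 2310×10^-6 = 6.510×10^-5 mol/kg
α₀ = 1/(1 + K1/[H⁺] + K1K2/[H⁺]²) = 1/(1 + 10^+1.06 + 10^-1.19) = 0.07971
DIC = [CO2*]/α₀ = 6.510×10^-5 / 0.07971 = 0.8168 mmol/kg
CA = (α₁ + 2α₂)·DIC = (0.9151 + 2×0.005146) × 0.8168 = 0.756 mmol/kg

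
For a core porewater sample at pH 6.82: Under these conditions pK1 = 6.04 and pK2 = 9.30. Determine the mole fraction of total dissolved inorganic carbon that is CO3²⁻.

α₂ = 0.00283

α₂ = 1 / (1 + [H⁺]/K2 + [H⁺]²/(K1K2)) = 1 / (1 + 10^+2.48 + 10^+1.70)
   = 1 / (1 + 302.00 + 50.119) = 1/353.11 = 0.002832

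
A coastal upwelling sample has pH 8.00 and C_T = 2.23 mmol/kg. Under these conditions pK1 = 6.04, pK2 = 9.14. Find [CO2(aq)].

α₀ = 1 / (1 + K1/[H⁺] + K1K2/[H⁺]²) = 1 / (1 + 10^+1.96 + 10^+0.82)
   = 1 / (1 + 91.201 + 6.6069) = 1/98.808 = 0.01012
[CO2*] = α₀ × DIC = 0.01012 × 2.23 = 0.0226 mmol/kg

[CO2*] = 0.0226 mmol/kg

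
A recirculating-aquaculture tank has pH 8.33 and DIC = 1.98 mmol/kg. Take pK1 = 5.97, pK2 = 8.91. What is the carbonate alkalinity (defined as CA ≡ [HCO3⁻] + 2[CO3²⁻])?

CA = 2.38 mmol/kg

CA = [HCO3⁻] + 2[CO3²⁻] = (α₁ + 2α₂)·DIC
At pH 8.33: [H⁺]/K1 = 10^-2.36 = 0.0043652, K2/[H⁺] = 10^-0.58 = 0.26303
α₁ = 1/(1 + 0.0043652 + 0.26303) = 1/1.2674 = 0.7890; α₂ = α₁·K2/[H⁺] = 0.2075
α₁ + 2α₂ = 1.2041
CA = 1.2041 × 1.98 = 2.38 mmol/kg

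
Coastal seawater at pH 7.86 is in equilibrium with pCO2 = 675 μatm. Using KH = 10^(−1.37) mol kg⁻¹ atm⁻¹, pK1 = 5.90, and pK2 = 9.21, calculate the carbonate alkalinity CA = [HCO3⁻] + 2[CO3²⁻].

CA = 2.86 mmol/kg

[CO2*] = KH · pCO2 = 10^(−1.37) × 675×10^-6 = 2.879×10^-5 mol/kg
α₀ = 1/(1 + K1/[H⁺] + K1K2/[H⁺]²) = 1/(1 + 10^+1.96 + 10^+0.61) = 0.01039
DIC = [CO2*]/α₀ = 2.879×10^-5 / 0.01039 = 2.772 mmol/kg
CA = (α₁ + 2α₂)·DIC = (0.9473 + 2×0.04231) × 2.772 = 2.86 mmol/kg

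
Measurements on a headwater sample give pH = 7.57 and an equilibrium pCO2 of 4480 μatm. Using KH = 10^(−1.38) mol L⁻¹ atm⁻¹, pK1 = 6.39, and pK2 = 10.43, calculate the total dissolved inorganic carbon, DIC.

DIC = 3.02 mmol/L

[CO2*] = KH · pCO2 = 10^(−1.38) × 4480×10^-6 = 1.868×10^-4 mol/L
α₀ = 1/(1 + K1/[H⁺] + K1K2/[H⁺]²) = 1/(1 + 10^+1.18 + 10^-1.68) = 0.06189
DIC = [CO2*]/α₀ = 1.868×10^-4 / 0.06189 = 3.02 mmol/L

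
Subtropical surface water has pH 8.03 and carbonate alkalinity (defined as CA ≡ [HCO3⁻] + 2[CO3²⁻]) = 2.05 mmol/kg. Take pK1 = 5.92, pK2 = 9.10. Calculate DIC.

CA = [HCO3⁻] + 2[CO3²⁻] = (α₁ + 2α₂)·DIC
At pH 8.03: [H⁺]/K1 = 10^-2.11 = 0.0077625, K2/[H⁺] = 10^-1.07 = 0.085114
α₁ = 1/(1 + 0.0077625 + 0.085114) = 1/1.0929 = 0.9150; α₂ = α₁·K2/[H⁺] = 0.07788
α₁ + 2α₂ = 1.0708
DIC = CA / (α₁ + 2α₂) = 2.05 / 1.0708 = 1.91 mmol/kg

DIC = 1.91 mmol/kg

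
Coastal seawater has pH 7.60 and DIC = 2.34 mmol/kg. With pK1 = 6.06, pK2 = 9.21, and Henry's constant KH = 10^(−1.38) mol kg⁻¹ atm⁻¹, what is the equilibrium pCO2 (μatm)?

α₀ = 1 / (1 + K1/[H⁺] + K1K2/[H⁺]²) = 1 / (1 + 10^+1.54 + 10^-0.07)
   = 1 / (1 + 34.674 + 0.85114) = 1/36.525 = 0.02738
[CO2*] = α₀ × DIC = 0.02738 × 2.34 = 0.06407 mmol/kg
pCO2 = [CO2*]/KH = 6.407×10^-5 / 4.169×10^-2 = 1540 μatm

pCO2 = 1540 μatm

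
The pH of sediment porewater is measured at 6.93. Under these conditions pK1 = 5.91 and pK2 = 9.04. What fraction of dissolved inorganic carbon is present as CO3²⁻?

α₂ = 0.00704

α₂ = 1 / (1 + [H⁺]/K2 + [H⁺]²/(K1K2)) = 1 / (1 + 10^+2.11 + 10^+1.09)
   = 1 / (1 + 128.82 + 12.303) = 1/142.13 = 0.007036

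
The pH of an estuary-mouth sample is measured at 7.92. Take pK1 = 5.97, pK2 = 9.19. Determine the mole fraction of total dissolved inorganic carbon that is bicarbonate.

α₁ = 1 / (1 + [H⁺]/K1 + K2/[H⁺]) = 1 / (1 + 10^-1.95 + 10^-1.27)
   = 1 / (1 + 0.011220 + 0.053703) = 1/1.0649 = 0.9390

α₁ = 0.939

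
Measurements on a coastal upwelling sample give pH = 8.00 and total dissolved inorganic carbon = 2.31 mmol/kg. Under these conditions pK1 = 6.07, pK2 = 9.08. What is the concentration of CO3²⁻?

α₂ = 1 / (1 + [H⁺]/K2 + [H⁺]²/(K1K2)) = 1 / (1 + 10^+1.08 + 10^-0.85)
   = 1 / (1 + 12.023 + 0.14125) = 1/13.164 = 0.07597
[CO3²⁻] = α₂ × DIC = 0.07597 × 2.31 = 0.175 mmol/kg

[CO3²⁻] = 0.175 mmol/kg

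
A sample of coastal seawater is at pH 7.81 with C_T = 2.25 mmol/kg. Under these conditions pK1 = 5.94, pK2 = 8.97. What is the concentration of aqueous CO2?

α₀ = 1 / (1 + K1/[H⁺] + K1K2/[H⁺]²) = 1 / (1 + 10^+1.87 + 10^+0.71)
   = 1 / (1 + 74.131 + 5.1286) = 1/80.260 = 0.01246
[CO2*] = α₀ × DIC = 0.01246 × 2.25 = 0.0280 mmol/kg

[CO2*] = 0.0280 mmol/kg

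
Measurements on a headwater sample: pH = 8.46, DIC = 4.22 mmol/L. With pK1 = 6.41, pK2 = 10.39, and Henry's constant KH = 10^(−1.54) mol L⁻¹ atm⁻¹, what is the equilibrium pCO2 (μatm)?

pCO2 = 1280 μatm

α₀ = 1 / (1 + K1/[H⁺] + K1K2/[H⁺]²) = 1 / (1 + 10^+2.05 + 10^+0.12)
   = 1 / (1 + 112.20 + 1.3183) = 1/114.52 = 0.008732
[CO2*] = α₀ × DIC = 0.008732 × 4.22 = 0.03685 mmol/L
pCO2 = [CO2*]/KH = 3.685×10^-5 / 2.884×10^-2 = 1280 μatm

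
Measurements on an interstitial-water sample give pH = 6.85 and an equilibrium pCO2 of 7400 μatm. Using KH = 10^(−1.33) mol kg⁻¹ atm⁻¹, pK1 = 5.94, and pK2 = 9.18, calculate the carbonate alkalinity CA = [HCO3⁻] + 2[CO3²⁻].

[CO2*] = KH · pCO2 = 10^(−1.33) × 7400×10^-6 = 3.461×10^-4 mol/kg
α₀ = 1/(1 + K1/[H⁺] + K1K2/[H⁺]²) = 1/(1 + 10^+0.91 + 10^-1.42) = 0.1091
DIC = [CO2*]/α₀ = 3.461×10^-4 / 0.1091 = 3.173 mmol/kg
CA = (α₁ + 2α₂)·DIC = (0.8868 + 2×0.004148) × 3.173 = 2.84 mmol/kg

CA = 2.84 mmol/kg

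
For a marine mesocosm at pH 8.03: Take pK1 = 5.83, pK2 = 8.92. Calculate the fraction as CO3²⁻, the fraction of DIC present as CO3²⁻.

α₂ = 1 / (1 + [H⁺]/K2 + [H⁺]²/(K1K2)) = 1 / (1 + 10^+0.89 + 10^-1.31)
   = 1 / (1 + 7.7625 + 0.048978) = 1/8.8114 = 0.1135

α₂ = 0.113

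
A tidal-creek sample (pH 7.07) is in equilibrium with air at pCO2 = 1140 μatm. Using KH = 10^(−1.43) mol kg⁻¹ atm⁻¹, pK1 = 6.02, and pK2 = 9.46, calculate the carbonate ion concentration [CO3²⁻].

[CO2*] = KH · pCO2 = 10^(−1.43) × 1140×10^-6 = 4.236×10^-5 mol/kg
α₀ = 1/(1 + K1/[H⁺] + K1K2/[H⁺]²) = 1/(1 + 10^+1.05 + 10^-1.34) = 0.08153
DIC = [CO2*]/α₀ = 4.236×10^-5 / 0.08153 = 0.5195 mmol/kg
[CO3²⁻] = α₂·DIC; α₂ = 0.003726, so [CO3²⁻] = 0.003726 × 0.5195 = 0.00194 mmol/kg = 1.94 μmol/kg

[CO3²⁻] = 1.94 μmol/kg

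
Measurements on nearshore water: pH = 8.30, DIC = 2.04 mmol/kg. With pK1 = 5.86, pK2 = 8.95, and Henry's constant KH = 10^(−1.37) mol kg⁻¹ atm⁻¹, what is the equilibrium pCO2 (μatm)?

pCO2 = 141 μatm

α₀ = 1 / (1 + K1/[H⁺] + K1K2/[H⁺]²) = 1 / (1 + 10^+2.44 + 10^+1.79)
   = 1 / (1 + 275.42 + 61.660) = 1/338.08 = 0.002958
[CO2*] = α₀ × DIC = 0.002958 × 2.04 = 0.006034 mmol/kg = 6.034 μmol/kg
pCO2 = [CO2*]/KH = 6.034×10^-6 / 4.266×10^-2 = 141 μatm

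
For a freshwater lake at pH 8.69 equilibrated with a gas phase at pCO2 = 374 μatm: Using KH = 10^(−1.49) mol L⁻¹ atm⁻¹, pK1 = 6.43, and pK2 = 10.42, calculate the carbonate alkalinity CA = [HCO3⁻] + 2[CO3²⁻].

[CO2*] = KH · pCO2 = 10^(−1.49) × 374×10^-6 = 1.210×10^-5 mol/L
α₀ = 1/(1 + K1/[H⁺] + K1K2/[H⁺]²) = 1/(1 + 10^+2.26 + 10^+0.53) = 0.005366
DIC = [CO2*]/α₀ = 1.210×10^-5 / 0.005366 = 2.255 mmol/L
CA = (α₁ + 2α₂)·DIC = (0.9765 + 2×0.01818) × 2.255 = 2.28 mmol/L

CA = 2.28 mmol/L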